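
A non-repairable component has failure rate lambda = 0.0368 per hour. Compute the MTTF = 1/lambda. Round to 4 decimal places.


lambda = 0.0368
MTTF = 1 / 0.0368
MTTF = 27.1739

27.1739


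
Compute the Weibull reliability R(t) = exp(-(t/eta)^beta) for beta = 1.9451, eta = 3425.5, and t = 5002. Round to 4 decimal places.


beta = 1.9451, eta = 3425.5, t = 5002
t/eta = 5002 / 3425.5 = 1.4602
(t/eta)^beta = 1.4602^1.9451 = 2.0884
R(t) = exp(-2.0884)
R(t) = 0.1239

0.1239


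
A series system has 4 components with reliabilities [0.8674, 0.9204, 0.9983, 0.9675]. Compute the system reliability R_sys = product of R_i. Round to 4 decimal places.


Components: [0.8674, 0.9204, 0.9983, 0.9675]
After component 1 (R=0.8674): product = 0.8674
After component 2 (R=0.9204): product = 0.7984
After component 3 (R=0.9983): product = 0.797
After component 4 (R=0.9675): product = 0.7711
R_sys = 0.7711

0.7711


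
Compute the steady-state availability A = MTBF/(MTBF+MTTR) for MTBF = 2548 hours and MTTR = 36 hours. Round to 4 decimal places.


MTBF = 2548
MTTR = 36
MTBF + MTTR = 2584
A = 2548 / 2584
A = 0.9861

0.9861


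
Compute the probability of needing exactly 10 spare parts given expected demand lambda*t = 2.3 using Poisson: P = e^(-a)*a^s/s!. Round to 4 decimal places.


a = 2.3, s = 10
e^(-a) = e^(-2.3) = 0.1003
a^s = 2.3^10 = 4142.6511
s! = 3628800
P = 0.1003 * 4142.6511 / 3628800
P = 0.0001

0.0001


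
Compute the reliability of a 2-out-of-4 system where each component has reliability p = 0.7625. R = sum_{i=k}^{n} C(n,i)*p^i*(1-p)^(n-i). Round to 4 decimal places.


k = 2, n = 4, p = 0.7625
i=2: C(4,2)=6 * 0.7625^2 * 0.2375^2 = 0.1968
i=3: C(4,3)=4 * 0.7625^3 * 0.2375^1 = 0.4212
i=4: C(4,4)=1 * 0.7625^4 * 0.2375^0 = 0.338
R = sum of terms = 0.956

0.956


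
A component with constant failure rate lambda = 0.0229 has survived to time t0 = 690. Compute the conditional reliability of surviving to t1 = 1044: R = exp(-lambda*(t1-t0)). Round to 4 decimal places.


lambda = 0.0229
t0 = 690, t1 = 1044
t1 - t0 = 354
lambda * (t1-t0) = 0.0229 * 354 = 8.1066
R = exp(-8.1066)
R = 0.0003

0.0003


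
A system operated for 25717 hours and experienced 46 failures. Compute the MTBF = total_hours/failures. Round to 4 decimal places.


total_hours = 25717
failures = 46
MTBF = 25717 / 46
MTBF = 559.0652

559.0652


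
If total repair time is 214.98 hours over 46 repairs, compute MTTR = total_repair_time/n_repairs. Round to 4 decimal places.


total_repair_time = 214.98
n_repairs = 46
MTTR = 214.98 / 46
MTTR = 4.6735

4.6735


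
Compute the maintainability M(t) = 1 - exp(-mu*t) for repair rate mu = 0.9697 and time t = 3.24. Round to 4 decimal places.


mu = 0.9697, t = 3.24
mu * t = 0.9697 * 3.24 = 3.1418
exp(-3.1418) = 0.0432
M(t) = 1 - 0.0432
M(t) = 0.9568

0.9568


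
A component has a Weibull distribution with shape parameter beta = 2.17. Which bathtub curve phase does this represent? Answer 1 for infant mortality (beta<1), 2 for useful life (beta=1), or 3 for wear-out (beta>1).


beta = 2.17
Compare beta to 1:
beta < 1 => infant mortality (phase 1)
beta = 1 => useful life (phase 2)
beta > 1 => wear-out (phase 3)
Since beta = 2.17, this is wear-out (increasing failure rate)
Phase = 3

3


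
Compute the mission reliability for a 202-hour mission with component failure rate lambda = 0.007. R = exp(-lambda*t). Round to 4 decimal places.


lambda = 0.007
mission_time = 202
lambda * t = 0.007 * 202 = 1.414
R = exp(-1.414)
R = 0.2432

0.2432


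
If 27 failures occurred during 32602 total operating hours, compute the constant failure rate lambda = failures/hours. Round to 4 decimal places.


failures = 27
total_hours = 32602
lambda = 27 / 32602
lambda = 0.0008

0.0008


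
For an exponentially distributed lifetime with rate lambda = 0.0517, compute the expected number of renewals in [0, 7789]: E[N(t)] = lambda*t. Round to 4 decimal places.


lambda = 0.0517
t = 7789
E[N(t)] = lambda * t
E[N(t)] = 0.0517 * 7789
E[N(t)] = 402.6913

402.6913


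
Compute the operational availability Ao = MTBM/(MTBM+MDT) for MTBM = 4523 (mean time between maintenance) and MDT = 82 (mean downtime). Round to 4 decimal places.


MTBM = 4523
MDT = 82
MTBM + MDT = 4605
Ao = 4523 / 4605
Ao = 0.9822

0.9822


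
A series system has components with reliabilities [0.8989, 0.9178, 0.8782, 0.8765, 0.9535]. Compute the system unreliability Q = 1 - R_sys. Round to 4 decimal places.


Components: [0.8989, 0.9178, 0.8782, 0.8765, 0.9535]
After component 1: product = 0.8989
After component 2: product = 0.825
After component 3: product = 0.7245
After component 4: product = 0.635
After component 5: product = 0.6055
R_sys = 0.6055
Q = 1 - 0.6055 = 0.3945

0.3945


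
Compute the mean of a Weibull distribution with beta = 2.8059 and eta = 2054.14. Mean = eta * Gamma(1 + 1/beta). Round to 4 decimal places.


beta = 2.8059, eta = 2054.14
1/beta = 0.3564
1 + 1/beta = 1.3564
Gamma(1.3564) = 0.8905
Mean = 2054.14 * 0.8905
Mean = 1829.2574

1829.2574


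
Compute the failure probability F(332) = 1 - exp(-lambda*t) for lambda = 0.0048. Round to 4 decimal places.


lambda = 0.0048, t = 332
lambda * t = 1.5936
exp(-1.5936) = 0.2032
F(t) = 1 - 0.2032
F(t) = 0.7968

0.7968


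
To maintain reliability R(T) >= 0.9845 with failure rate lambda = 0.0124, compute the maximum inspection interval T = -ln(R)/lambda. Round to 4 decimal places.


R_target = 0.9845
lambda = 0.0124
-ln(0.9845) = 0.0156
T = 0.0156 / 0.0124
T = 1.2598

1.2598


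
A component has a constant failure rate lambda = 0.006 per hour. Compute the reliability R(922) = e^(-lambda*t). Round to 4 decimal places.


lambda = 0.006
t = 922
lambda * t = 5.532
R(t) = e^(-5.532)
R(t) = 0.004

0.004


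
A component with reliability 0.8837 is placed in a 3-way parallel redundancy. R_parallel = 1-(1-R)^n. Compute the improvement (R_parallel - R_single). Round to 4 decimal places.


R_single = 0.8837, n = 3
1 - R_single = 0.1163
(1 - R_single)^n = 0.1163^3 = 0.0016
R_parallel = 1 - 0.0016 = 0.9984
Improvement = 0.9984 - 0.8837
Improvement = 0.1147

0.1147


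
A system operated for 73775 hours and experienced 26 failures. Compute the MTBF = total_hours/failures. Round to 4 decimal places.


total_hours = 73775
failures = 26
MTBF = 73775 / 26
MTBF = 2837.5

2837.5


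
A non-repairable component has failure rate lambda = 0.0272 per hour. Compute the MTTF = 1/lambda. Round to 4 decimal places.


lambda = 0.0272
MTTF = 1 / 0.0272
MTTF = 36.7647

36.7647


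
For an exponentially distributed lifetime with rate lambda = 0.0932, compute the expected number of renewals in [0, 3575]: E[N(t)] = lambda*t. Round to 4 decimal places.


lambda = 0.0932
t = 3575
E[N(t)] = lambda * t
E[N(t)] = 0.0932 * 3575
E[N(t)] = 333.19

333.19


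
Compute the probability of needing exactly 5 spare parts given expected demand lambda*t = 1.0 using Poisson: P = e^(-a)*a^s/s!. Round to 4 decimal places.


a = 1.0, s = 5
e^(-a) = e^(-1.0) = 0.3679
a^s = 1.0^5 = 1.0
s! = 120
P = 0.3679 * 1.0 / 120
P = 0.0031

0.0031


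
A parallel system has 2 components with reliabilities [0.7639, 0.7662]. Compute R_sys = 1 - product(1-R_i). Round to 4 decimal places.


Components: [0.7639, 0.7662]
(1 - 0.7639) = 0.2361, running product = 0.2361
(1 - 0.7662) = 0.2338, running product = 0.0552
Product of (1-R_i) = 0.0552
R_sys = 1 - 0.0552 = 0.9448

0.9448


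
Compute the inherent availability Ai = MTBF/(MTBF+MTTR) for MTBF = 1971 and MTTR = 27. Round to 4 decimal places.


MTBF = 1971
MTTR = 27
MTBF + MTTR = 1998
Ai = 1971 / 1998
Ai = 0.9865

0.9865


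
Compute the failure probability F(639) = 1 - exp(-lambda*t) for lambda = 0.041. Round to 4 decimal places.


lambda = 0.041, t = 639
lambda * t = 26.199
exp(-26.199) = 0.0
F(t) = 1 - 0.0
F(t) = 1.0

1.0


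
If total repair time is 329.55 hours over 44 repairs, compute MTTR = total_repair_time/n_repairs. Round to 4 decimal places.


total_repair_time = 329.55
n_repairs = 44
MTTR = 329.55 / 44
MTTR = 7.4898

7.4898


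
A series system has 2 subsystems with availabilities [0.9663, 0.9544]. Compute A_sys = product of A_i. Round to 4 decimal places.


Subsystems: [0.9663, 0.9544]
After subsystem 1 (A=0.9663): product = 0.9663
After subsystem 2 (A=0.9544): product = 0.9222
A_sys = 0.9222

0.9222


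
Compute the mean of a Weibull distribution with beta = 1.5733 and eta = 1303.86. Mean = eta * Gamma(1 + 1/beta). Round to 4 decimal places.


beta = 1.5733, eta = 1303.86
1/beta = 0.6356
1 + 1/beta = 1.6356
Gamma(1.6356) = 0.898
Mean = 1303.86 * 0.898
Mean = 1170.8903

1170.8903


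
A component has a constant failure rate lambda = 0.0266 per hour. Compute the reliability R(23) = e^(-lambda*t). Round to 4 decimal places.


lambda = 0.0266
t = 23
lambda * t = 0.6118
R(t) = e^(-0.6118)
R(t) = 0.5424

0.5424


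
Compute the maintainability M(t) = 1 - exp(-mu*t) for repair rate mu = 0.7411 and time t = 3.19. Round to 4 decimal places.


mu = 0.7411, t = 3.19
mu * t = 0.7411 * 3.19 = 2.3641
exp(-2.3641) = 0.094
M(t) = 1 - 0.094
M(t) = 0.906

0.906


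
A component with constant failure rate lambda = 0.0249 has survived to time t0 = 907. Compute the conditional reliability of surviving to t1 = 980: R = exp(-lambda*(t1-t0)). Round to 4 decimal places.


lambda = 0.0249
t0 = 907, t1 = 980
t1 - t0 = 73
lambda * (t1-t0) = 0.0249 * 73 = 1.8177
R = exp(-1.8177)
R = 0.1624

0.1624


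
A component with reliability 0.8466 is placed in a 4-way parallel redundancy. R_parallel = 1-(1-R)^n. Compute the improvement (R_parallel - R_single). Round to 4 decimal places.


R_single = 0.8466, n = 4
1 - R_single = 0.1534
(1 - R_single)^n = 0.1534^4 = 0.0006
R_parallel = 1 - 0.0006 = 0.9994
Improvement = 0.9994 - 0.8466
Improvement = 0.1528

0.1528


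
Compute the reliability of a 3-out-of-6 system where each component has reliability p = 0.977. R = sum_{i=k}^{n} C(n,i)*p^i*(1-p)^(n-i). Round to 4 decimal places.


k = 3, n = 6, p = 0.977
i=3: C(6,3)=20 * 0.977^3 * 0.023^3 = 0.0002
i=4: C(6,4)=15 * 0.977^4 * 0.023^2 = 0.0072
i=5: C(6,5)=6 * 0.977^5 * 0.023^1 = 0.1228
i=6: C(6,6)=1 * 0.977^6 * 0.023^0 = 0.8697
R = sum of terms = 1.0

1.0


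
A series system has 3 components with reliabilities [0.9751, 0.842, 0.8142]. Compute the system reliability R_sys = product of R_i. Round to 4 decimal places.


Components: [0.9751, 0.842, 0.8142]
After component 1 (R=0.9751): product = 0.9751
After component 2 (R=0.842): product = 0.821
After component 3 (R=0.8142): product = 0.6685
R_sys = 0.6685

0.6685


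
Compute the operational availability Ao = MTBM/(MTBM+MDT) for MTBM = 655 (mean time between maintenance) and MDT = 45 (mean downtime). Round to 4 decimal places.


MTBM = 655
MDT = 45
MTBM + MDT = 700
Ao = 655 / 700
Ao = 0.9357

0.9357


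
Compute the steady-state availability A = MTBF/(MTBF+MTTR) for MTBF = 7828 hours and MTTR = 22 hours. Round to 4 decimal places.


MTBF = 7828
MTTR = 22
MTBF + MTTR = 7850
A = 7828 / 7850
A = 0.9972

0.9972


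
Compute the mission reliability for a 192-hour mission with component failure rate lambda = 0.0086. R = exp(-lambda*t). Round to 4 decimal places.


lambda = 0.0086
mission_time = 192
lambda * t = 0.0086 * 192 = 1.6512
R = exp(-1.6512)
R = 0.1918

0.1918


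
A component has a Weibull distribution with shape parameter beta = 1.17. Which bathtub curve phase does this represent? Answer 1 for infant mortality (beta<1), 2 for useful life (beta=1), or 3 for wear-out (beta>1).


beta = 1.17
Compare beta to 1:
beta < 1 => infant mortality (phase 1)
beta = 1 => useful life (phase 2)
beta > 1 => wear-out (phase 3)
Since beta = 1.17, this is wear-out (increasing failure rate)
Phase = 3

3


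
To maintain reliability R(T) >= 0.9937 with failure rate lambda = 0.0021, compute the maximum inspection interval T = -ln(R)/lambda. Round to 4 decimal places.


R_target = 0.9937
lambda = 0.0021
-ln(0.9937) = 0.0063
T = 0.0063 / 0.0021
T = 3.0095

3.0095


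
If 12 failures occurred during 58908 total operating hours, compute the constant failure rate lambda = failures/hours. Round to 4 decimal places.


failures = 12
total_hours = 58908
lambda = 12 / 58908
lambda = 0.0002

0.0002


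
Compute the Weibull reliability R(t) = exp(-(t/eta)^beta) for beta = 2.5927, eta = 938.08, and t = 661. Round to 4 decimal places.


beta = 2.5927, eta = 938.08, t = 661
t/eta = 661 / 938.08 = 0.7046
(t/eta)^beta = 0.7046^2.5927 = 0.4035
R(t) = exp(-0.4035)
R(t) = 0.668

0.668


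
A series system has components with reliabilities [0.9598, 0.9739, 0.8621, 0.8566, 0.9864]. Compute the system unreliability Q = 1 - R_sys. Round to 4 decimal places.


Components: [0.9598, 0.9739, 0.8621, 0.8566, 0.9864]
After component 1: product = 0.9598
After component 2: product = 0.9347
After component 3: product = 0.8058
After component 4: product = 0.6903
After component 5: product = 0.6809
R_sys = 0.6809
Q = 1 - 0.6809 = 0.3191

0.3191


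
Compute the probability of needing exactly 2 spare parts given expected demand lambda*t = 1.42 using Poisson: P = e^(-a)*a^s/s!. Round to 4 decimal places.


a = 1.42, s = 2
e^(-a) = e^(-1.42) = 0.2417
a^s = 1.42^2 = 2.0164
s! = 2
P = 0.2417 * 2.0164 / 2
P = 0.2437

0.2437


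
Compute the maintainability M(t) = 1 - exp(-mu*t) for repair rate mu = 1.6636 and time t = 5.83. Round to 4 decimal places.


mu = 1.6636, t = 5.83
mu * t = 1.6636 * 5.83 = 9.6988
exp(-9.6988) = 0.0001
M(t) = 1 - 0.0001
M(t) = 0.9999

0.9999


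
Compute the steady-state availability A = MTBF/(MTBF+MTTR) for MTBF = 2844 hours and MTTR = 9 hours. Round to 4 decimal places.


MTBF = 2844
MTTR = 9
MTBF + MTTR = 2853
A = 2844 / 2853
A = 0.9968

0.9968


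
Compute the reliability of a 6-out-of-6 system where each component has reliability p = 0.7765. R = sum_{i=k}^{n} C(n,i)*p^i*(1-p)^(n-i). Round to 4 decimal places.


k = 6, n = 6, p = 0.7765
i=6: C(6,6)=1 * 0.7765^6 * 0.2235^0 = 0.2192
R = sum of terms = 0.2192

0.2192


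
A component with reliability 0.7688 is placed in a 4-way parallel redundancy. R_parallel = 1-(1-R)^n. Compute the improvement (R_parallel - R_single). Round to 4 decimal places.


R_single = 0.7688, n = 4
1 - R_single = 0.2312
(1 - R_single)^n = 0.2312^4 = 0.0029
R_parallel = 1 - 0.0029 = 0.9971
Improvement = 0.9971 - 0.7688
Improvement = 0.2283

0.2283


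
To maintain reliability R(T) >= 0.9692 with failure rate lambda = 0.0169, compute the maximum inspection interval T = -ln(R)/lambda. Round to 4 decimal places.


R_target = 0.9692
lambda = 0.0169
-ln(0.9692) = 0.0313
T = 0.0313 / 0.0169
T = 1.8511

1.8511


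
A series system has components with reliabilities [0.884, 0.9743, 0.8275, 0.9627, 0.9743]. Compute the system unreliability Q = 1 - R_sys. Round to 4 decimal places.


Components: [0.884, 0.9743, 0.8275, 0.9627, 0.9743]
After component 1: product = 0.884
After component 2: product = 0.8613
After component 3: product = 0.7127
After component 4: product = 0.6861
After component 5: product = 0.6685
R_sys = 0.6685
Q = 1 - 0.6685 = 0.3315

0.3315


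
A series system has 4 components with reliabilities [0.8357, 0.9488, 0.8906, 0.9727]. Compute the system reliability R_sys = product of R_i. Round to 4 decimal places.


Components: [0.8357, 0.9488, 0.8906, 0.9727]
After component 1 (R=0.8357): product = 0.8357
After component 2 (R=0.9488): product = 0.7929
After component 3 (R=0.8906): product = 0.7062
After component 4 (R=0.9727): product = 0.6869
R_sys = 0.6869

0.6869


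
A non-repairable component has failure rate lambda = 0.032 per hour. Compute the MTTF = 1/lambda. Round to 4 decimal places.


lambda = 0.032
MTTF = 1 / 0.032
MTTF = 31.25

31.25


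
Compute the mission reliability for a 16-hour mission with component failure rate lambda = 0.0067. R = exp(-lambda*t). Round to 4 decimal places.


lambda = 0.0067
mission_time = 16
lambda * t = 0.0067 * 16 = 0.1072
R = exp(-0.1072)
R = 0.8983

0.8983


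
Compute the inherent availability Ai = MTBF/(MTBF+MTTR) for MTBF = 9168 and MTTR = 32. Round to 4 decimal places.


MTBF = 9168
MTTR = 32
MTBF + MTTR = 9200
Ai = 9168 / 9200
Ai = 0.9965

0.9965


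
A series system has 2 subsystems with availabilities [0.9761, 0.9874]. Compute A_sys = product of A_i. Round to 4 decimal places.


Subsystems: [0.9761, 0.9874]
After subsystem 1 (A=0.9761): product = 0.9761
After subsystem 2 (A=0.9874): product = 0.9638
A_sys = 0.9638

0.9638


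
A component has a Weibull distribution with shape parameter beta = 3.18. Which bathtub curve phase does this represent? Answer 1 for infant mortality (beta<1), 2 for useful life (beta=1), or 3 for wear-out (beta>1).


beta = 3.18
Compare beta to 1:
beta < 1 => infant mortality (phase 1)
beta = 1 => useful life (phase 2)
beta > 1 => wear-out (phase 3)
Since beta = 3.18, this is wear-out (increasing failure rate)
Phase = 3

3


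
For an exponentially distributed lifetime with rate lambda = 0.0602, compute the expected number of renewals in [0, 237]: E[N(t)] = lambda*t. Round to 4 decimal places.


lambda = 0.0602
t = 237
E[N(t)] = lambda * t
E[N(t)] = 0.0602 * 237
E[N(t)] = 14.2674

14.2674


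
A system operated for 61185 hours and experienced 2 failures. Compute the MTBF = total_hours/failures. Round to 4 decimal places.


total_hours = 61185
failures = 2
MTBF = 61185 / 2
MTBF = 30592.5

30592.5


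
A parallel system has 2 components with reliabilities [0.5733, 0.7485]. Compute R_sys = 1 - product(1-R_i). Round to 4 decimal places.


Components: [0.5733, 0.7485]
(1 - 0.5733) = 0.4267, running product = 0.4267
(1 - 0.7485) = 0.2515, running product = 0.1073
Product of (1-R_i) = 0.1073
R_sys = 1 - 0.1073 = 0.8927

0.8927


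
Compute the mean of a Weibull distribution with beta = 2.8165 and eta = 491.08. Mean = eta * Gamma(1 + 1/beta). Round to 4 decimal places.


beta = 2.8165, eta = 491.08
1/beta = 0.3551
1 + 1/beta = 1.3551
Gamma(1.3551) = 0.8907
Mean = 491.08 * 0.8907
Mean = 437.3809

437.3809


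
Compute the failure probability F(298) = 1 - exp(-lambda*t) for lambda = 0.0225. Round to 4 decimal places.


lambda = 0.0225, t = 298
lambda * t = 6.705
exp(-6.705) = 0.0012
F(t) = 1 - 0.0012
F(t) = 0.9988

0.9988


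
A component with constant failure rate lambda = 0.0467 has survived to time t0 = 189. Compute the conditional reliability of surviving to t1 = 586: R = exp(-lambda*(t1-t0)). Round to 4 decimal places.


lambda = 0.0467
t0 = 189, t1 = 586
t1 - t0 = 397
lambda * (t1-t0) = 0.0467 * 397 = 18.5399
R = exp(-18.5399)
R = 0.0

0.0


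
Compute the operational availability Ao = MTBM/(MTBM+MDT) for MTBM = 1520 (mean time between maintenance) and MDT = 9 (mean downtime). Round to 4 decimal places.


MTBM = 1520
MDT = 9
MTBM + MDT = 1529
Ao = 1520 / 1529
Ao = 0.9941

0.9941


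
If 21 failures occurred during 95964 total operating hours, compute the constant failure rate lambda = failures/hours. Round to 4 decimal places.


failures = 21
total_hours = 95964
lambda = 21 / 95964
lambda = 0.0002

0.0002


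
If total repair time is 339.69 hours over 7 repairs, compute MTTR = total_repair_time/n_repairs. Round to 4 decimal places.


total_repair_time = 339.69
n_repairs = 7
MTTR = 339.69 / 7
MTTR = 48.5271

48.5271


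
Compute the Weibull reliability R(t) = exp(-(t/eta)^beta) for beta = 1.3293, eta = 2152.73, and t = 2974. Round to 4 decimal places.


beta = 1.3293, eta = 2152.73, t = 2974
t/eta = 2974 / 2152.73 = 1.3815
(t/eta)^beta = 1.3815^1.3293 = 1.5366
R(t) = exp(-1.5366)
R(t) = 0.2151

0.2151


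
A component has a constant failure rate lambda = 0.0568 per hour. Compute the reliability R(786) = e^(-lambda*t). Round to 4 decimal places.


lambda = 0.0568
t = 786
lambda * t = 44.6448
R(t) = e^(-44.6448)
R(t) = 0.0

0.0


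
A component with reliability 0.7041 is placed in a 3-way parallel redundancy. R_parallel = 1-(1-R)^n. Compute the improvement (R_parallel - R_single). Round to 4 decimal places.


R_single = 0.7041, n = 3
1 - R_single = 0.2959
(1 - R_single)^n = 0.2959^3 = 0.0259
R_parallel = 1 - 0.0259 = 0.9741
Improvement = 0.9741 - 0.7041
Improvement = 0.27

0.27


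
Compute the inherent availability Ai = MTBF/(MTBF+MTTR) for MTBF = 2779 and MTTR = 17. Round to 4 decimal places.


MTBF = 2779
MTTR = 17
MTBF + MTTR = 2796
Ai = 2779 / 2796
Ai = 0.9939

0.9939


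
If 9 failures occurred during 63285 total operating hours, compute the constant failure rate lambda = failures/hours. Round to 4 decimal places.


failures = 9
total_hours = 63285
lambda = 9 / 63285
lambda = 0.0001

0.0001


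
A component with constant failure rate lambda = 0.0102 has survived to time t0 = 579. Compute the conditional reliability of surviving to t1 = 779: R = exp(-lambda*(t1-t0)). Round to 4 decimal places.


lambda = 0.0102
t0 = 579, t1 = 779
t1 - t0 = 200
lambda * (t1-t0) = 0.0102 * 200 = 2.04
R = exp(-2.04)
R = 0.13

0.13


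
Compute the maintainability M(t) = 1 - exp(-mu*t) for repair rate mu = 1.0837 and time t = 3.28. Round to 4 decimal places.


mu = 1.0837, t = 3.28
mu * t = 1.0837 * 3.28 = 3.5545
exp(-3.5545) = 0.0286
M(t) = 1 - 0.0286
M(t) = 0.9714

0.9714


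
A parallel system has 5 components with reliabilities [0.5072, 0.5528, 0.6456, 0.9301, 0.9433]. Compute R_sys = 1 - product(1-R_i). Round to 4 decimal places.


Components: [0.5072, 0.5528, 0.6456, 0.9301, 0.9433]
(1 - 0.5072) = 0.4928, running product = 0.4928
(1 - 0.5528) = 0.4472, running product = 0.2204
(1 - 0.6456) = 0.3544, running product = 0.0781
(1 - 0.9301) = 0.0699, running product = 0.0055
(1 - 0.9433) = 0.0567, running product = 0.0003
Product of (1-R_i) = 0.0003
R_sys = 1 - 0.0003 = 0.9997

0.9997


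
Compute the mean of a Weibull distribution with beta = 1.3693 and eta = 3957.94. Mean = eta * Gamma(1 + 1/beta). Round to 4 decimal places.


beta = 1.3693, eta = 3957.94
1/beta = 0.7303
1 + 1/beta = 1.7303
Gamma(1.7303) = 0.9147
Mean = 3957.94 * 0.9147
Mean = 3620.443

3620.443


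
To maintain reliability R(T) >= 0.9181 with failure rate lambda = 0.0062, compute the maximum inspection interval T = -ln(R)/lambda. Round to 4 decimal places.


R_target = 0.9181
lambda = 0.0062
-ln(0.9181) = 0.0854
T = 0.0854 / 0.0062
T = 13.7821

13.7821


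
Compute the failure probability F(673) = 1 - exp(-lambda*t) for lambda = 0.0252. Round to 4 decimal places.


lambda = 0.0252, t = 673
lambda * t = 16.9596
exp(-16.9596) = 0.0
F(t) = 1 - 0.0
F(t) = 1.0

1.0


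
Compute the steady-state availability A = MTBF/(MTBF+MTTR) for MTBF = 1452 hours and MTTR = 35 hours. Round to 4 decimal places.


MTBF = 1452
MTTR = 35
MTBF + MTTR = 1487
A = 1452 / 1487
A = 0.9765

0.9765


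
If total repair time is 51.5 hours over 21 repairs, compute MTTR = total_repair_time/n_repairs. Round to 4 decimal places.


total_repair_time = 51.5
n_repairs = 21
MTTR = 51.5 / 21
MTTR = 2.4524

2.4524


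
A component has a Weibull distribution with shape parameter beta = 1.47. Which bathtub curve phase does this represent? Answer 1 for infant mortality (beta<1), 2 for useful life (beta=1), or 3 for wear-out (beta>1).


beta = 1.47
Compare beta to 1:
beta < 1 => infant mortality (phase 1)
beta = 1 => useful life (phase 2)
beta > 1 => wear-out (phase 3)
Since beta = 1.47, this is wear-out (increasing failure rate)
Phase = 3

3


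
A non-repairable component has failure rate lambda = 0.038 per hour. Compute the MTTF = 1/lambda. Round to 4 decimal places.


lambda = 0.038
MTTF = 1 / 0.038
MTTF = 26.3158

26.3158


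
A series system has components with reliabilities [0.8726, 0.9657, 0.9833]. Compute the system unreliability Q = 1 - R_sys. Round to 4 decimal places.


Components: [0.8726, 0.9657, 0.9833]
After component 1: product = 0.8726
After component 2: product = 0.8427
After component 3: product = 0.8286
R_sys = 0.8286
Q = 1 - 0.8286 = 0.1714

0.1714


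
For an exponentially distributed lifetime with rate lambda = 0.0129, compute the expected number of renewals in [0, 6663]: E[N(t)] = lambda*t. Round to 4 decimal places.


lambda = 0.0129
t = 6663
E[N(t)] = lambda * t
E[N(t)] = 0.0129 * 6663
E[N(t)] = 85.9527

85.9527


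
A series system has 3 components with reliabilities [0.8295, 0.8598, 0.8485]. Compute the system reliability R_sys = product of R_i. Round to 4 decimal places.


Components: [0.8295, 0.8598, 0.8485]
After component 1 (R=0.8295): product = 0.8295
After component 2 (R=0.8598): product = 0.7132
After component 3 (R=0.8485): product = 0.6052
R_sys = 0.6052

0.6052


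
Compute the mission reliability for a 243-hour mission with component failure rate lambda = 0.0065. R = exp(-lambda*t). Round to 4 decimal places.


lambda = 0.0065
mission_time = 243
lambda * t = 0.0065 * 243 = 1.5795
R = exp(-1.5795)
R = 0.2061

0.2061


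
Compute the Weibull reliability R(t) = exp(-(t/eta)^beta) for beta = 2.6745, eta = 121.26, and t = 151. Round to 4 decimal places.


beta = 2.6745, eta = 121.26, t = 151
t/eta = 151 / 121.26 = 1.2453
(t/eta)^beta = 1.2453^2.6745 = 1.7979
R(t) = exp(-1.7979)
R(t) = 0.1656

0.1656


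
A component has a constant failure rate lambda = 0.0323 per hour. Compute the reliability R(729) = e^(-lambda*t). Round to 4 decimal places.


lambda = 0.0323
t = 729
lambda * t = 23.5467
R(t) = e^(-23.5467)
R(t) = 0.0

0.0


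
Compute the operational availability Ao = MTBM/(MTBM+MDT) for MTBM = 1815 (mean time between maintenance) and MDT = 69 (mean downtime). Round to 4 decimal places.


MTBM = 1815
MDT = 69
MTBM + MDT = 1884
Ao = 1815 / 1884
Ao = 0.9634

0.9634


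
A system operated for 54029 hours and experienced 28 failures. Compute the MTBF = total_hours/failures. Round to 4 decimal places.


total_hours = 54029
failures = 28
MTBF = 54029 / 28
MTBF = 1929.6071

1929.6071


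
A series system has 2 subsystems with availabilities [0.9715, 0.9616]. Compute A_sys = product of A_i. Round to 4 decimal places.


Subsystems: [0.9715, 0.9616]
After subsystem 1 (A=0.9715): product = 0.9715
After subsystem 2 (A=0.9616): product = 0.9342
A_sys = 0.9342

0.9342


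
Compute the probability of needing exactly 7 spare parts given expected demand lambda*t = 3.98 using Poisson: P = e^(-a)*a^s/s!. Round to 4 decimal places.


a = 3.98, s = 7
e^(-a) = e^(-3.98) = 0.0187
a^s = 3.98^7 = 15819.0903
s! = 5040
P = 0.0187 * 15819.0903 / 5040
P = 0.0586

0.0586


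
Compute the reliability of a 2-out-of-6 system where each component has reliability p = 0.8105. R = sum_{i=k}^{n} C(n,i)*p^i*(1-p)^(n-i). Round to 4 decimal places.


k = 2, n = 6, p = 0.8105
i=2: C(6,2)=15 * 0.8105^2 * 0.1895^4 = 0.0127
i=3: C(6,3)=20 * 0.8105^3 * 0.1895^3 = 0.0725
i=4: C(6,4)=15 * 0.8105^4 * 0.1895^2 = 0.2324
i=5: C(6,5)=6 * 0.8105^5 * 0.1895^1 = 0.3977
i=6: C(6,6)=1 * 0.8105^6 * 0.1895^0 = 0.2835
R = sum of terms = 0.9988

0.9988


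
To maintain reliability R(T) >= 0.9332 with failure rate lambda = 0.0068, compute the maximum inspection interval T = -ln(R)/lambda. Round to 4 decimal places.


R_target = 0.9332
lambda = 0.0068
-ln(0.9332) = 0.0691
T = 0.0691 / 0.0068
T = 10.167

10.167


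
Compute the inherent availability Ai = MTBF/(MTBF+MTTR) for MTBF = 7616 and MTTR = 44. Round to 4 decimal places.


MTBF = 7616
MTTR = 44
MTBF + MTTR = 7660
Ai = 7616 / 7660
Ai = 0.9943

0.9943


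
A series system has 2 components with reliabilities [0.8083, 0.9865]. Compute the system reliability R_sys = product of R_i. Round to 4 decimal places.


Components: [0.8083, 0.9865]
After component 1 (R=0.8083): product = 0.8083
After component 2 (R=0.9865): product = 0.7974
R_sys = 0.7974

0.7974


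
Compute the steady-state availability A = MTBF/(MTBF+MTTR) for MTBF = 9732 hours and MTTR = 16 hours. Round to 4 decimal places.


MTBF = 9732
MTTR = 16
MTBF + MTTR = 9748
A = 9732 / 9748
A = 0.9984

0.9984


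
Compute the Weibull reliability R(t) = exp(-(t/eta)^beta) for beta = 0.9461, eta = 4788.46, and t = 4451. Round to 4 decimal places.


beta = 0.9461, eta = 4788.46, t = 4451
t/eta = 4451 / 4788.46 = 0.9295
(t/eta)^beta = 0.9295^0.9461 = 0.9332
R(t) = exp(-0.9332)
R(t) = 0.3933

0.3933


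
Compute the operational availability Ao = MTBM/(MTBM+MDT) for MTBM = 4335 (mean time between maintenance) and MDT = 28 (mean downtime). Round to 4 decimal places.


MTBM = 4335
MDT = 28
MTBM + MDT = 4363
Ao = 4335 / 4363
Ao = 0.9936

0.9936


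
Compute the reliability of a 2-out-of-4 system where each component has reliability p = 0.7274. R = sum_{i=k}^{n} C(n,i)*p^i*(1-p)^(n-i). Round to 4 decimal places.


k = 2, n = 4, p = 0.7274
i=2: C(4,2)=6 * 0.7274^2 * 0.2726^2 = 0.2359
i=3: C(4,3)=4 * 0.7274^3 * 0.2726^1 = 0.4197
i=4: C(4,4)=1 * 0.7274^4 * 0.2726^0 = 0.28
R = sum of terms = 0.9355

0.9355


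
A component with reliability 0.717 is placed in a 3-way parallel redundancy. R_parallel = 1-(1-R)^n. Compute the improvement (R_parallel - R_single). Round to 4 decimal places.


R_single = 0.717, n = 3
1 - R_single = 0.283
(1 - R_single)^n = 0.283^3 = 0.0227
R_parallel = 1 - 0.0227 = 0.9773
Improvement = 0.9773 - 0.717
Improvement = 0.2603

0.2603


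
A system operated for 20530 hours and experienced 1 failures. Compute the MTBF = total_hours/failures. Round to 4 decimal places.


total_hours = 20530
failures = 1
MTBF = 20530 / 1
MTBF = 20530.0

20530.0


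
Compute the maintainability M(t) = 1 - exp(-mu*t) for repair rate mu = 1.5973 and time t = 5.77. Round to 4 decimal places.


mu = 1.5973, t = 5.77
mu * t = 1.5973 * 5.77 = 9.2164
exp(-9.2164) = 0.0001
M(t) = 1 - 0.0001
M(t) = 0.9999

0.9999


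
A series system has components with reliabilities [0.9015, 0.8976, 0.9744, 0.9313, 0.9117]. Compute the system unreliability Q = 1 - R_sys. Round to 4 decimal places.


Components: [0.9015, 0.8976, 0.9744, 0.9313, 0.9117]
After component 1: product = 0.9015
After component 2: product = 0.8092
After component 3: product = 0.7885
After component 4: product = 0.7343
After component 5: product = 0.6695
R_sys = 0.6695
Q = 1 - 0.6695 = 0.3305

0.3305


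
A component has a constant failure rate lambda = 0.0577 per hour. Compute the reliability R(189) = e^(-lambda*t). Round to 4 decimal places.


lambda = 0.0577
t = 189
lambda * t = 10.9053
R(t) = e^(-10.9053)
R(t) = 0.0

0.0


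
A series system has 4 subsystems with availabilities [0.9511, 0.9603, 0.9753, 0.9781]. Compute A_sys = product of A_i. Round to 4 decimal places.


Subsystems: [0.9511, 0.9603, 0.9753, 0.9781]
After subsystem 1 (A=0.9511): product = 0.9511
After subsystem 2 (A=0.9603): product = 0.9133
After subsystem 3 (A=0.9753): product = 0.8908
After subsystem 4 (A=0.9781): product = 0.8713
A_sys = 0.8713

0.8713


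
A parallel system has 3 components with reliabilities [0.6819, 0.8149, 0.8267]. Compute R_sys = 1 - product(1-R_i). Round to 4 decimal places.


Components: [0.6819, 0.8149, 0.8267]
(1 - 0.6819) = 0.3181, running product = 0.3181
(1 - 0.8149) = 0.1851, running product = 0.0589
(1 - 0.8267) = 0.1733, running product = 0.0102
Product of (1-R_i) = 0.0102
R_sys = 1 - 0.0102 = 0.9898

0.9898


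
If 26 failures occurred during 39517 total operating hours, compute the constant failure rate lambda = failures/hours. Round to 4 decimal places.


failures = 26
total_hours = 39517
lambda = 26 / 39517
lambda = 0.0007

0.0007


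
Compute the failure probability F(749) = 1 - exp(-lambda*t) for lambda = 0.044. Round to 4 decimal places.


lambda = 0.044, t = 749
lambda * t = 32.956
exp(-32.956) = 0.0
F(t) = 1 - 0.0
F(t) = 1.0

1.0


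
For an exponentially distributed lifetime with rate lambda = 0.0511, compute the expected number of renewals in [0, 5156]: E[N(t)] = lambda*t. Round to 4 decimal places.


lambda = 0.0511
t = 5156
E[N(t)] = lambda * t
E[N(t)] = 0.0511 * 5156
E[N(t)] = 263.4716

263.4716


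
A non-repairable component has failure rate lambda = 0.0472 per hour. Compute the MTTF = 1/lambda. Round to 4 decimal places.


lambda = 0.0472
MTTF = 1 / 0.0472
MTTF = 21.1864

21.1864


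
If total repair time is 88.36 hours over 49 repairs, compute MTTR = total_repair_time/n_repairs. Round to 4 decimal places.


total_repair_time = 88.36
n_repairs = 49
MTTR = 88.36 / 49
MTTR = 1.8033

1.8033


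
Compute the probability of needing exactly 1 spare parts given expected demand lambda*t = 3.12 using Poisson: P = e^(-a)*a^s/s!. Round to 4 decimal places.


a = 3.12, s = 1
e^(-a) = e^(-3.12) = 0.0442
a^s = 3.12^1 = 3.12
s! = 1
P = 0.0442 * 3.12 / 1
P = 0.1378

0.1378


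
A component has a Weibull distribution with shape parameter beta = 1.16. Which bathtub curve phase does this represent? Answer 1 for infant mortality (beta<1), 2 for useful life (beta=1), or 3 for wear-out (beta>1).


beta = 1.16
Compare beta to 1:
beta < 1 => infant mortality (phase 1)
beta = 1 => useful life (phase 2)
beta > 1 => wear-out (phase 3)
Since beta = 1.16, this is wear-out (increasing failure rate)
Phase = 3

3


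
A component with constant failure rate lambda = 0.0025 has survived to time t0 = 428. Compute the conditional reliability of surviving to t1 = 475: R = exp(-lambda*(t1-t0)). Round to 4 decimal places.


lambda = 0.0025
t0 = 428, t1 = 475
t1 - t0 = 47
lambda * (t1-t0) = 0.0025 * 47 = 0.1175
R = exp(-0.1175)
R = 0.8891

0.8891


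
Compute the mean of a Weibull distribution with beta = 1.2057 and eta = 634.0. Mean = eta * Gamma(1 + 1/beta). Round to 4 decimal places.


beta = 1.2057, eta = 634.0
1/beta = 0.8294
1 + 1/beta = 1.8294
Gamma(1.8294) = 0.9395
Mean = 634.0 * 0.9395
Mean = 595.653

595.653


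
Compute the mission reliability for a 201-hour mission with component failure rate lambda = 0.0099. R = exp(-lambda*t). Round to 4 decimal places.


lambda = 0.0099
mission_time = 201
lambda * t = 0.0099 * 201 = 1.9899
R = exp(-1.9899)
R = 0.1367

0.1367


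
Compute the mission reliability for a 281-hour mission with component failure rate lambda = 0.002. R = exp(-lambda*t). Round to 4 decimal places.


lambda = 0.002
mission_time = 281
lambda * t = 0.002 * 281 = 0.562
R = exp(-0.562)
R = 0.5701

0.5701


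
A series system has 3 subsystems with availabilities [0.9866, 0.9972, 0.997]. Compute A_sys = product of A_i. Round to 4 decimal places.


Subsystems: [0.9866, 0.9972, 0.997]
After subsystem 1 (A=0.9866): product = 0.9866
After subsystem 2 (A=0.9972): product = 0.9838
After subsystem 3 (A=0.997): product = 0.9809
A_sys = 0.9809

0.9809


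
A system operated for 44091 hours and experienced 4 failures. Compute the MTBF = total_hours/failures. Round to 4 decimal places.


total_hours = 44091
failures = 4
MTBF = 44091 / 4
MTBF = 11022.75

11022.75


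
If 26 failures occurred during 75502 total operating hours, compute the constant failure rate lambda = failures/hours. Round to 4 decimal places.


failures = 26
total_hours = 75502
lambda = 26 / 75502
lambda = 0.0003

0.0003


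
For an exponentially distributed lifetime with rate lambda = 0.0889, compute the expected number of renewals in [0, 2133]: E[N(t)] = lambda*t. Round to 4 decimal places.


lambda = 0.0889
t = 2133
E[N(t)] = lambda * t
E[N(t)] = 0.0889 * 2133
E[N(t)] = 189.6237

189.6237


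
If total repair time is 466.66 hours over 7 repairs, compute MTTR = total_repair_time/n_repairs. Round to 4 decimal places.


total_repair_time = 466.66
n_repairs = 7
MTTR = 466.66 / 7
MTTR = 66.6657

66.6657


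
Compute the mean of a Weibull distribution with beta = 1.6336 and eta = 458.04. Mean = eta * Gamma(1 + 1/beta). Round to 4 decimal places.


beta = 1.6336, eta = 458.04
1/beta = 0.6121
1 + 1/beta = 1.6121
Gamma(1.6121) = 0.8949
Mean = 458.04 * 0.8949
Mean = 409.9186

409.9186


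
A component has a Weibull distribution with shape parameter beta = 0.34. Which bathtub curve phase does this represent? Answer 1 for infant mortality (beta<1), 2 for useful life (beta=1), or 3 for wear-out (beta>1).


beta = 0.34
Compare beta to 1:
beta < 1 => infant mortality (phase 1)
beta = 1 => useful life (phase 2)
beta > 1 => wear-out (phase 3)
Since beta = 0.34, this is infant mortality (decreasing failure rate)
Phase = 1

1


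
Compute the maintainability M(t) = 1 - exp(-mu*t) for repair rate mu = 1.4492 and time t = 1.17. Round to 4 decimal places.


mu = 1.4492, t = 1.17
mu * t = 1.4492 * 1.17 = 1.6956
exp(-1.6956) = 0.1835
M(t) = 1 - 0.1835
M(t) = 0.8165

0.8165


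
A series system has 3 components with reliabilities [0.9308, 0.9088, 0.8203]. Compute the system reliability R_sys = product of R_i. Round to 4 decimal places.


Components: [0.9308, 0.9088, 0.8203]
After component 1 (R=0.9308): product = 0.9308
After component 2 (R=0.9088): product = 0.8459
After component 3 (R=0.8203): product = 0.6939
R_sys = 0.6939

0.6939


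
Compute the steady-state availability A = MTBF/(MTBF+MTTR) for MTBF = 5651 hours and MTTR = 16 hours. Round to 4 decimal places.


MTBF = 5651
MTTR = 16
MTBF + MTTR = 5667
A = 5651 / 5667
A = 0.9972

0.9972


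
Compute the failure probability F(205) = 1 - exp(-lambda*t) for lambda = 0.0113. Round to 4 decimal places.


lambda = 0.0113, t = 205
lambda * t = 2.3165
exp(-2.3165) = 0.0986
F(t) = 1 - 0.0986
F(t) = 0.9014

0.9014


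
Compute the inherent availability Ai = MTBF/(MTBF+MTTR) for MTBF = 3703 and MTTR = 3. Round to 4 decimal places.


MTBF = 3703
MTTR = 3
MTBF + MTTR = 3706
Ai = 3703 / 3706
Ai = 0.9992

0.9992


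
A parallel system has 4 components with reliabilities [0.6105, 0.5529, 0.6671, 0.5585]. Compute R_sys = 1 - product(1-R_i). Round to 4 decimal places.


Components: [0.6105, 0.5529, 0.6671, 0.5585]
(1 - 0.6105) = 0.3895, running product = 0.3895
(1 - 0.5529) = 0.4471, running product = 0.1741
(1 - 0.6671) = 0.3329, running product = 0.058
(1 - 0.5585) = 0.4415, running product = 0.0256
Product of (1-R_i) = 0.0256
R_sys = 1 - 0.0256 = 0.9744

0.9744


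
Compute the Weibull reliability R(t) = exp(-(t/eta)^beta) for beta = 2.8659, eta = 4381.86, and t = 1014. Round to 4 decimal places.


beta = 2.8659, eta = 4381.86, t = 1014
t/eta = 1014 / 4381.86 = 0.2314
(t/eta)^beta = 0.2314^2.8659 = 0.0151
R(t) = exp(-0.0151)
R(t) = 0.985

0.985


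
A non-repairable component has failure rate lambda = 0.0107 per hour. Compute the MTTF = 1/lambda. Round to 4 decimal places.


lambda = 0.0107
MTTF = 1 / 0.0107
MTTF = 93.4579

93.4579


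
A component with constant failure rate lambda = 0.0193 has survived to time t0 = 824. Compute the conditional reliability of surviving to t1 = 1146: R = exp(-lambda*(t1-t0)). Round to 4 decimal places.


lambda = 0.0193
t0 = 824, t1 = 1146
t1 - t0 = 322
lambda * (t1-t0) = 0.0193 * 322 = 6.2146
R = exp(-6.2146)
R = 0.002

0.002


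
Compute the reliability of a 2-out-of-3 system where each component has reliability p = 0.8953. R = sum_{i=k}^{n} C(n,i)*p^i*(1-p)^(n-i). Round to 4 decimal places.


k = 2, n = 3, p = 0.8953
i=2: C(3,2)=3 * 0.8953^2 * 0.1047^1 = 0.2518
i=3: C(3,3)=1 * 0.8953^3 * 0.1047^0 = 0.7176
R = sum of terms = 0.9694

0.9694


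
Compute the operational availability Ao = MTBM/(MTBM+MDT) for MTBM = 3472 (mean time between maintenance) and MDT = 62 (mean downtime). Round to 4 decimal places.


MTBM = 3472
MDT = 62
MTBM + MDT = 3534
Ao = 3472 / 3534
Ao = 0.9825

0.9825


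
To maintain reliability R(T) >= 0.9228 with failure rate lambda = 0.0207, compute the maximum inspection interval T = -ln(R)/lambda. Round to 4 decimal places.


R_target = 0.9228
lambda = 0.0207
-ln(0.9228) = 0.0803
T = 0.0803 / 0.0207
T = 3.8813

3.8813


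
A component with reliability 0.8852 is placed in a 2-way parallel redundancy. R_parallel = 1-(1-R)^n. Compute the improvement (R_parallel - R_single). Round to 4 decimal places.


R_single = 0.8852, n = 2
1 - R_single = 0.1148
(1 - R_single)^n = 0.1148^2 = 0.0132
R_parallel = 1 - 0.0132 = 0.9868
Improvement = 0.9868 - 0.8852
Improvement = 0.1016

0.1016
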